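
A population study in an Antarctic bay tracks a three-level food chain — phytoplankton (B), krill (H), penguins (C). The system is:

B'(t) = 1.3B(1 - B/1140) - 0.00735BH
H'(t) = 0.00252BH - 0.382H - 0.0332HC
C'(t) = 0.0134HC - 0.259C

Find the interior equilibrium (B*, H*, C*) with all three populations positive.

From dC/dt = 0: 0.0134H* = 0.259, so H* = 19.3.
From dB/dt = 0: 1.3(1 - B*/1140) = 0.00735·19.3, giving B* = 1140·(1 - 0.109) = 1020.
From dH/dt = 0: 0.00252·1020 - 0.382 = 0.0332C*, so C* = 2.18/0.0332 = 65.6.

B* ≈ 1020, H* ≈ 19.3, C* ≈ 65.6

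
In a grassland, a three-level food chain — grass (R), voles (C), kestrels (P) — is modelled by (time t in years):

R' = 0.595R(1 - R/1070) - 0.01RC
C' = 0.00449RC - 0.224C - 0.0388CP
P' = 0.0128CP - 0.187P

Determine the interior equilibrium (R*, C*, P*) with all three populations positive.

From dP/dt = 0: 0.0128C* = 0.187, so C* = 14.6.
From dR/dt = 0: 0.595(1 - R*/1070) = 0.01·14.6, giving R* = 1070·(1 - 0.246) = 807.
From dC/dt = 0: 0.00449·807 - 0.224 = 0.0388P*, so P* = 3.4/0.0388 = 87.6.

R* ≈ 807, C* ≈ 14.6, P* ≈ 87.6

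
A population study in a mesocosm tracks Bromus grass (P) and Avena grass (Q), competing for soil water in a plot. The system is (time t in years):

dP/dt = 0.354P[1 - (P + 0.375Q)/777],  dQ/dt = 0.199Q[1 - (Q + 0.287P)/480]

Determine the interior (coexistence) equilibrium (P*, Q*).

Setting both brackets to zero gives the nullclines P + 0.375Q = 777 and 0.287P + Q = 480.
Substituting Q = 480 - 0.287P into the first: P(1 - 0.375·0.287) = 777 - 0.375·480.
So P* = 597/0.892 = 669, and then Q* = 480 - 0.287·669 = 288.

P* ≈ 669, Q* ≈ 288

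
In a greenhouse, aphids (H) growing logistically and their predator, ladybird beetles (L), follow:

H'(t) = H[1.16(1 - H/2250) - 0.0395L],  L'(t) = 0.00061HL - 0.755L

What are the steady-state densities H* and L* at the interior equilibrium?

From dL/dt = 0 with L > 0: 0.00061H* = 0.755, so H* = 1240.
Substitute into dH/dt = 0: 1.16(1 - 1240/2250) = 0.0395L*.
The bracket is 0.45, giving L* = 0.522/0.0395 = 13.2.

H* ≈ 1240, L* ≈ 13.2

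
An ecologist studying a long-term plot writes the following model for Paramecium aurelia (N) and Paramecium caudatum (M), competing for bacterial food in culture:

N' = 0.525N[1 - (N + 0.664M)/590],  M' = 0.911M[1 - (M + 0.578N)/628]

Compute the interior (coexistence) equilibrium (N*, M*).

N* ≈ 281, M* ≈ 466

Setting both brackets to zero gives the nullclines N + 0.664M = 590 and 0.578N + M = 628.
Substituting M = 628 - 0.578N into the first: N(1 - 0.664·0.578) = 590 - 0.664·628.
So N* = 173/0.616 = 281, and then M* = 628 - 0.578·281 = 466.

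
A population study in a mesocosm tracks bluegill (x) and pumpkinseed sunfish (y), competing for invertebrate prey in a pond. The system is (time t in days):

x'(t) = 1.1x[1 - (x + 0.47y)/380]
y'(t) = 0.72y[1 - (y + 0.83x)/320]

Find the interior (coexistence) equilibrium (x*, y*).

Setting both brackets to zero gives the nullclines x + 0.47y = 380 and 0.83x + y = 320.
Substituting y = 320 - 0.83x into the first: x(1 - 0.47·0.83) = 380 - 0.47·320.
So x* = 230/0.61 = 376, and then y* = 320 - 0.83·376 = 7.54.

x* ≈ 376, y* ≈ 7.54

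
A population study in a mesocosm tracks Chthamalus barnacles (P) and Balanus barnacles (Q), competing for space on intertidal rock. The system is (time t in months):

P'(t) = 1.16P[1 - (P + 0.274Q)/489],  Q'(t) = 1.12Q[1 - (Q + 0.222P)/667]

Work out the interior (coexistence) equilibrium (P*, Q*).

P* ≈ 326, Q* ≈ 595

Setting both brackets to zero gives the nullclines P + 0.274Q = 489 and 0.222P + Q = 667.
Substituting Q = 667 - 0.222P into the first: P(1 - 0.274·0.222) = 489 - 0.274·667.
So P* = 306/0.939 = 326, and then Q* = 667 - 0.222·326 = 595.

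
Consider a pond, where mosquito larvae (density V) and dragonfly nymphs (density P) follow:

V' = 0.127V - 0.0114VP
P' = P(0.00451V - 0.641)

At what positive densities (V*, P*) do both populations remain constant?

V* ≈ 142, P* ≈ 11.1

Set dP/dt = 0 with P > 0: 0.00451V - 0.641 = 0, so V* = 0.641/0.00451 = 142.
Set dV/dt = 0 with V > 0: 0.127 - 0.0114P = 0, so P* = 0.127/0.0114 = 11.1.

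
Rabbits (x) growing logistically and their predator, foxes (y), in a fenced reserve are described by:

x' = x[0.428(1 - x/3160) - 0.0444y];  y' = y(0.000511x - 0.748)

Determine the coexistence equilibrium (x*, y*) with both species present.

From dy/dt = 0 with y > 0: 0.000511x* = 0.748, so x* = 1460.
Substitute into dx/dt = 0: 0.428(1 - 1460/3160) = 0.0444y*.
The bracket is 0.537, giving y* = 0.23/0.0444 = 5.17.

x* ≈ 1460, y* ≈ 5.17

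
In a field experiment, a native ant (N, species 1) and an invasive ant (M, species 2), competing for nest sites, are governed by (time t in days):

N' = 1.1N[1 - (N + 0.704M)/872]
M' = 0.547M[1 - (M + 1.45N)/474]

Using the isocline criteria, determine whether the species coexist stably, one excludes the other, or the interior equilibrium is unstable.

Compare the nullcline intercepts: K1/α12 = 872/0.704 = 1240 > K2 = 474; K2/α21 = 474/1.45 = 327 < K1 = 872.
Since the inequalities point opposite ways, species 1 can invade but species 2 cannot.

species 1 excludes species 2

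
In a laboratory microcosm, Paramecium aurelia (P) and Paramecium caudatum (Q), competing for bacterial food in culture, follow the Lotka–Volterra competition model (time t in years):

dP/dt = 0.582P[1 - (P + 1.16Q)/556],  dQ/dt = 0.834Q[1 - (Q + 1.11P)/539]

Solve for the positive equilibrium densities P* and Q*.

Setting both brackets to zero gives the nullclines P + 1.16Q = 556 and 1.11P + Q = 539.
Substituting Q = 539 - 1.11P into the first: P(1 - 1.16·1.11) = 556 - 1.16·539.
So P* = -69.2/-0.288 = 241, and then Q* = 539 - 1.11·241 = 272.

P* ≈ 241, Q* ≈ 272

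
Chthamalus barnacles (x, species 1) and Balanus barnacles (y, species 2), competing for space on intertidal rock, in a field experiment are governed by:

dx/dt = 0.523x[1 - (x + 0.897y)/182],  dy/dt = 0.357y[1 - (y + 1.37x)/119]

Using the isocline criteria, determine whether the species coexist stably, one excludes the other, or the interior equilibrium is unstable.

species 1 excludes species 2

Compare the nullcline intercepts: K1/α12 = 182/0.897 = 203 > K2 = 119; K2/α21 = 119/1.37 = 86.9 < K1 = 182.
Since the inequalities point opposite ways, species 1 can invade but species 2 cannot.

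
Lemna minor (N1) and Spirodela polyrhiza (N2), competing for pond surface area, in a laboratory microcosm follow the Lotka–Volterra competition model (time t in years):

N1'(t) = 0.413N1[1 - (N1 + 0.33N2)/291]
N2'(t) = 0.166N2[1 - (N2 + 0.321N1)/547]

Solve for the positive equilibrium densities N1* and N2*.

N1* ≈ 124, N2* ≈ 507

Setting both brackets to zero gives the nullclines N1 + 0.33N2 = 291 and 0.321N1 + N2 = 547.
Substituting N2 = 547 - 0.321N1 into the first: N1(1 - 0.33·0.321) = 291 - 0.33·547.
So N1* = 110/0.894 = 124, and then N2* = 547 - 0.321·124 = 507.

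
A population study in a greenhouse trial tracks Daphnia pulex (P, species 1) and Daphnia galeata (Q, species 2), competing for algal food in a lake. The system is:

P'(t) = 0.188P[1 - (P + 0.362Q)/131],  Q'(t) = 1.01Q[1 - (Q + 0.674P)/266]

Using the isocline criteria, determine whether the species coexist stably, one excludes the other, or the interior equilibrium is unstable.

Compare the nullcline intercepts: K1/α12 = 131/0.362 = 362 > K2 = 266; K2/α21 = 266/0.674 = 395 > K1 = 131.
Since both inequalities hold, each species can invade when rare, so the interior equilibrium is stable.

stable coexistence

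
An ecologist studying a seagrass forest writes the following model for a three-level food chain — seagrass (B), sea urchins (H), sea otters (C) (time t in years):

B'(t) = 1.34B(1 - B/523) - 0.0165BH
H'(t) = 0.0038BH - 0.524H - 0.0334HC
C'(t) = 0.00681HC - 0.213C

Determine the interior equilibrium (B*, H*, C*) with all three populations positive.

B* ≈ 322, H* ≈ 31.3, C* ≈ 20.9

From dC/dt = 0: 0.00681H* = 0.213, so H* = 31.3.
From dB/dt = 0: 1.34(1 - B*/523) = 0.0165·31.3, giving B* = 523·(1 - 0.385) = 322.
From dH/dt = 0: 0.0038·322 - 0.524 = 0.0334C*, so C* = 0.698/0.0334 = 20.9.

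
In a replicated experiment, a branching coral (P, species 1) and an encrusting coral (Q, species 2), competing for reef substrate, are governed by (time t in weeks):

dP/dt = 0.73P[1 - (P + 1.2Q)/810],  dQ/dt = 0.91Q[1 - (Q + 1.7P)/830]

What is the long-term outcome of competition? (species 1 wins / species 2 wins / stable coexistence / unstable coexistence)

Compare the nullcline intercepts: K1/α12 = 810/1.2 = 675 < K2 = 830; K2/α21 = 830/1.7 = 488 < K1 = 810.
Since both are reversed, neither can invade when rare; the interior point is a saddle.

unstable coexistence (outcome depends on initial conditions)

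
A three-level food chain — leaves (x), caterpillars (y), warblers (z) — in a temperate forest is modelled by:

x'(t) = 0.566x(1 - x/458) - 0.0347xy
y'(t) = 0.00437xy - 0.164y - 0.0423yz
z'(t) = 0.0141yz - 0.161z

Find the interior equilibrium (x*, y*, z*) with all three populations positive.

x* ≈ 137, y* ≈ 11.4, z* ≈ 10.3

From dz/dt = 0: 0.0141y* = 0.161, so y* = 11.4.
From dx/dt = 0: 0.566(1 - x*/458) = 0.0347·11.4, giving x* = 458·(1 - 0.7) = 137.
From dy/dt = 0: 0.00437·137 - 0.164 = 0.0423z*, so z* = 0.436/0.0423 = 10.3.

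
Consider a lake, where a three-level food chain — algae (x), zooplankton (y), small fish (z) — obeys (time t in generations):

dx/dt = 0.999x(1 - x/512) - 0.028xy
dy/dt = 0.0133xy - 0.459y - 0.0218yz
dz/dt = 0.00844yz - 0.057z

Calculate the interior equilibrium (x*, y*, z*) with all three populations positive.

x* ≈ 415, y* ≈ 6.75, z* ≈ 232

From dz/dt = 0: 0.00844y* = 0.057, so y* = 6.75.
From dx/dt = 0: 0.999(1 - x*/512) = 0.028·6.75, giving x* = 512·(1 - 0.189) = 415.
From dy/dt = 0: 0.0133·415 - 0.459 = 0.0218z*, so z* = 5.06/0.0218 = 232.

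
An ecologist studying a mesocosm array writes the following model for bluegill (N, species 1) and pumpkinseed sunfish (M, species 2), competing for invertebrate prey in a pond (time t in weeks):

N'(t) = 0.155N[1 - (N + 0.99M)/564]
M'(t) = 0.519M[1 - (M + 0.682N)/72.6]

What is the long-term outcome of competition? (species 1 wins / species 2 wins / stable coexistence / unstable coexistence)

Compare the nullcline intercepts: K1/α12 = 564/0.99 = 570 > K2 = 72.6; K2/α21 = 72.6/0.682 = 106 < K1 = 564.
Since the inequalities point opposite ways, species 1 can invade but species 2 cannot.

species 1 excludes species 2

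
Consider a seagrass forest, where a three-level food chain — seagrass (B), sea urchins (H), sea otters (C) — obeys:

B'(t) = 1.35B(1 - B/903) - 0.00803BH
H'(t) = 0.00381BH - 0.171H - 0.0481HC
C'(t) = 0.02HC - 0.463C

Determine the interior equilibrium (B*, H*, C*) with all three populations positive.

B* ≈ 779, H* ≈ 23.2, C* ≈ 58.1

From dC/dt = 0: 0.02H* = 0.463, so H* = 23.2.
From dB/dt = 0: 1.35(1 - B*/903) = 0.00803·23.2, giving B* = 903·(1 - 0.138) = 779.
From dH/dt = 0: 0.00381·779 - 0.171 = 0.0481C*, so C* = 2.8/0.0481 = 58.1.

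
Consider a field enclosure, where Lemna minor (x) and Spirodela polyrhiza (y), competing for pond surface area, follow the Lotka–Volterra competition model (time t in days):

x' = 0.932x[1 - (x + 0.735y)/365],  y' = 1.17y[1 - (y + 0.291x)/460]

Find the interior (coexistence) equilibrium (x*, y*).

Setting both brackets to zero gives the nullclines x + 0.735y = 365 and 0.291x + y = 460.
Substituting y = 460 - 0.291x into the first: x(1 - 0.735·0.291) = 365 - 0.735·460.
So x* = 26.9/0.786 = 34.2, and then y* = 460 - 0.291·34.2 = 450.

x* ≈ 34.2, y* ≈ 450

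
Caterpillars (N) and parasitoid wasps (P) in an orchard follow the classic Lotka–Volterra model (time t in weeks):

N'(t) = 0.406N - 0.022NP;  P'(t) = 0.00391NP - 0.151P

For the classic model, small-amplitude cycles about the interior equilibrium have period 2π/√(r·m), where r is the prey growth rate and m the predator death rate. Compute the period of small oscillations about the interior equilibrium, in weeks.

T ≈ 25.4 weeks

Here r = 0.406 and m = 0.151, so r·m = 0.0613.
ω = √0.0613 = 0.248 per week, hence T = 2π/ω ≈ 25.4 weeks.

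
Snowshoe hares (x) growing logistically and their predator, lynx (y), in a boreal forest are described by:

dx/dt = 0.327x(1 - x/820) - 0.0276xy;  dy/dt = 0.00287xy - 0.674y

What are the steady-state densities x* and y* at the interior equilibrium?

From dy/dt = 0 with y > 0: 0.00287x* = 0.674, so x* = 235.
Substitute into dx/dt = 0: 0.327(1 - 235/820) = 0.0276y*.
The bracket is 0.714, giving y* = 0.233/0.0276 = 8.45.

x* ≈ 235, y* ≈ 8.45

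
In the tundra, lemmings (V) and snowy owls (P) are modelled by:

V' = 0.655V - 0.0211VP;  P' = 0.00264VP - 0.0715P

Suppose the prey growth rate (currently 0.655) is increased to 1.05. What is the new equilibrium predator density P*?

P* ≈ 49.8

At the interior fixed point, setting dV/dt = 0 with V > 0 fixes P* = (prey growth rate)/(VP coefficient) — independent of the other coefficients.
With the change, P* = 1.05/0.0211 = 49.8; it rises from 31.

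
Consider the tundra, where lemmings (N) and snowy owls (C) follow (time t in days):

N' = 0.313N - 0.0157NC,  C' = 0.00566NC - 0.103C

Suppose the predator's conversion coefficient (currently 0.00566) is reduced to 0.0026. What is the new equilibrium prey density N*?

At the interior fixed point, setting dC/dt = 0 with C > 0 fixes N* = (predator death rate)/(NC coefficient) — independent of the other coefficients.
With the change, N* = 0.103/0.0026 = 39.6; it rises from 18.2.

N* ≈ 39.6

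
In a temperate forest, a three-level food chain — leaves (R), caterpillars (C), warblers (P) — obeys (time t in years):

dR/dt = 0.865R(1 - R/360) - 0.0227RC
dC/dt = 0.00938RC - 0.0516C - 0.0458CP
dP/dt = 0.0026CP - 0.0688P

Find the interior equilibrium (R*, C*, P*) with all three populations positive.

R* ≈ 110, C* ≈ 26.5, P* ≈ 21.4

From dP/dt = 0: 0.0026C* = 0.0688, so C* = 26.5.
From dR/dt = 0: 0.865(1 - R*/360) = 0.0227·26.5, giving R* = 360·(1 - 0.694) = 110.
From dC/dt = 0: 0.00938·110 - 0.0516 = 0.0458P*, so P* = 0.98/0.0458 = 21.4.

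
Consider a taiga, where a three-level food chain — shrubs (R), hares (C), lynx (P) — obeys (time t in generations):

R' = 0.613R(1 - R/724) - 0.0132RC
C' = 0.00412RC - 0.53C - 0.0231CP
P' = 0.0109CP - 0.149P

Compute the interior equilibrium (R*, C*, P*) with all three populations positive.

R* ≈ 511, C* ≈ 13.7, P* ≈ 68.2

From dP/dt = 0: 0.0109C* = 0.149, so C* = 13.7.
From dR/dt = 0: 0.613(1 - R*/724) = 0.0132·13.7, giving R* = 724·(1 - 0.294) = 511.
From dC/dt = 0: 0.00412·511 - 0.53 = 0.0231P*, so P* = 1.57/0.0231 = 68.2.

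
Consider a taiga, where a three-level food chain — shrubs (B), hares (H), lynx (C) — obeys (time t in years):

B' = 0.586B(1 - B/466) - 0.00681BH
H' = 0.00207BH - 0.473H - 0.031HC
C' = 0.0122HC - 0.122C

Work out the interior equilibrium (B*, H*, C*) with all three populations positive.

From dC/dt = 0: 0.0122H* = 0.122, so H* = 10.
From dB/dt = 0: 0.586(1 - B*/466) = 0.00681·10, giving B* = 466·(1 - 0.116) = 412.
From dH/dt = 0: 0.00207·412 - 0.473 = 0.031C*, so C* = 0.38/0.031 = 12.2.

B* ≈ 412, H* ≈ 10, C* ≈ 12.2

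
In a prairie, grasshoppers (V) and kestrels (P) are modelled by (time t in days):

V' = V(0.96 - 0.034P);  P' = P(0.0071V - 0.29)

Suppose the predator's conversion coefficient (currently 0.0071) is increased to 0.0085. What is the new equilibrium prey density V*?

At the interior fixed point, setting dP/dt = 0 with P > 0 fixes V* = (predator death rate)/(VP coefficient) — independent of the other coefficients.
With the change, V* = 0.29/0.0085 = 34.1; it falls from 40.8.

V* ≈ 34.1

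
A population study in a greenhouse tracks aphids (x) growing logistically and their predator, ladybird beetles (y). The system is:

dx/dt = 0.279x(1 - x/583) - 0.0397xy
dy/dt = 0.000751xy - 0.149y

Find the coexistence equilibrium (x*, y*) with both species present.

From dy/dt = 0 with y > 0: 0.000751x* = 0.149, so x* = 198.
Substitute into dx/dt = 0: 0.279(1 - 198/583) = 0.0397y*.
The bracket is 0.66, giving y* = 0.184/0.0397 = 4.64.

x* ≈ 198, y* ≈ 4.64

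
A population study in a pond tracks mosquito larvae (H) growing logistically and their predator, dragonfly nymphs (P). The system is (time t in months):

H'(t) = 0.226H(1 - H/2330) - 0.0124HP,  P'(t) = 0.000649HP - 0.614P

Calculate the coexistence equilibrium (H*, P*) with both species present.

From dP/dt = 0 with P > 0: 0.000649H* = 0.614, so H* = 946.
Substitute into dH/dt = 0: 0.226(1 - 946/2330) = 0.0124P*.
The bracket is 0.594, giving P* = 0.134/0.0124 = 10.8.

H* ≈ 946, P* ≈ 10.8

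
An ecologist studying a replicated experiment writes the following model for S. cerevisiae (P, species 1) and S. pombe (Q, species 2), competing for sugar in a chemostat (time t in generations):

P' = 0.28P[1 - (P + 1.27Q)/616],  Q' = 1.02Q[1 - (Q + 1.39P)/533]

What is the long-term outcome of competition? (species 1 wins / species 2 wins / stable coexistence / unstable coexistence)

Compare the nullcline intercepts: K1/α12 = 616/1.27 = 485 < K2 = 533; K2/α21 = 533/1.39 = 383 < K1 = 616.
Since both are reversed, neither can invade when rare; the interior point is a saddle.

unstable coexistence (outcome depends on initial conditions)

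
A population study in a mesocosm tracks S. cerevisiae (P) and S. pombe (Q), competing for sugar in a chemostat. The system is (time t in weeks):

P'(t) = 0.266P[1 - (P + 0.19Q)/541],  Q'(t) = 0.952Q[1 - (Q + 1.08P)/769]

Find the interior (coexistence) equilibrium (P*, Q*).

P* ≈ 497, Q* ≈ 232

Setting both brackets to zero gives the nullclines P + 0.19Q = 541 and 1.08P + Q = 769.
Substituting Q = 769 - 1.08P into the first: P(1 - 0.19·1.08) = 541 - 0.19·769.
So P* = 395/0.795 = 497, and then Q* = 769 - 1.08·497 = 232.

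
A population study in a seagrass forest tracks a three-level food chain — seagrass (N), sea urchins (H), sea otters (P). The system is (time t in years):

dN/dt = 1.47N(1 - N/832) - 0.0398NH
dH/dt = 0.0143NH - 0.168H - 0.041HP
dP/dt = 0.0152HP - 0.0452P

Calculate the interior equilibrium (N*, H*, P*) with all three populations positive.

N* ≈ 765, H* ≈ 2.97, P* ≈ 263

From dP/dt = 0: 0.0152H* = 0.0452, so H* = 2.97.
From dN/dt = 0: 1.47(1 - N*/832) = 0.0398·2.97, giving N* = 832·(1 - 0.0805) = 765.
From dH/dt = 0: 0.0143·765 - 0.168 = 0.041P*, so P* = 10.8/0.041 = 263.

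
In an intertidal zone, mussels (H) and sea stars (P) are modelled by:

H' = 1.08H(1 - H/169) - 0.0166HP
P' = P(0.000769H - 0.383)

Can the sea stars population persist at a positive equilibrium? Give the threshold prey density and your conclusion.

Threshold H = 498; K < 498, so no, the predator goes extinct.

The predator equation gives dP/dt > 0 only when H > 0.383/0.000769 = 498.
Without the predator, H → K = 169. Since 169 < 498, the predator cannot invade.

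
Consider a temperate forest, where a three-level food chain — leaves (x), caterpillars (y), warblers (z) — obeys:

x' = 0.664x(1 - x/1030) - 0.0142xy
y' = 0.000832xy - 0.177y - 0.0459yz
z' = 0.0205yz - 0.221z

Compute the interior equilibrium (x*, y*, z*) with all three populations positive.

From dz/dt = 0: 0.0205y* = 0.221, so y* = 10.8.
From dx/dt = 0: 0.664(1 - x*/1030) = 0.0142·10.8, giving x* = 1030·(1 - 0.231) = 793.
From dy/dt = 0: 0.000832·793 - 0.177 = 0.0459z*, so z* = 0.482/0.0459 = 10.5.

x* ≈ 793, y* ≈ 10.8, z* ≈ 10.5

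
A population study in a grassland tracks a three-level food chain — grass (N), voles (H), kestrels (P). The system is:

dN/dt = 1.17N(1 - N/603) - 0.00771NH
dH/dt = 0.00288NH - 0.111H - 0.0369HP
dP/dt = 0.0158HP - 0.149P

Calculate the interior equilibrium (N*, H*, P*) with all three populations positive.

From dP/dt = 0: 0.0158H* = 0.149, so H* = 9.43.
From dN/dt = 0: 1.17(1 - N*/603) = 0.00771·9.43, giving N* = 603·(1 - 0.0621) = 566.
From dH/dt = 0: 0.00288·566 - 0.111 = 0.0369P*, so P* = 1.52/0.0369 = 41.1.

N* ≈ 566, H* ≈ 9.43, P* ≈ 41.1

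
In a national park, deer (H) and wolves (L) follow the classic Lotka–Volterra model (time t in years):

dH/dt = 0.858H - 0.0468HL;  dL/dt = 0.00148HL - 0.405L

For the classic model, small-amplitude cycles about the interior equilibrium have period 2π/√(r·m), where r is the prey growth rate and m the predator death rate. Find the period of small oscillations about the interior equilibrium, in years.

T ≈ 10.7 years

Here r = 0.858 and m = 0.405, so r·m = 0.347.
ω = √0.347 = 0.589 per year, hence T = 2π/ω ≈ 10.7 years.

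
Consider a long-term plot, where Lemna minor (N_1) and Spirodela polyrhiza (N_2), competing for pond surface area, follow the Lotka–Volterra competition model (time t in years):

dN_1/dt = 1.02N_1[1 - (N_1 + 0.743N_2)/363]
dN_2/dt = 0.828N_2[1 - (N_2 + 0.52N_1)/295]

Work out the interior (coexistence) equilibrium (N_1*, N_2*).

N_1* ≈ 234, N_2* ≈ 173

Setting both brackets to zero gives the nullclines N_1 + 0.743N_2 = 363 and 0.52N_1 + N_2 = 295.
Substituting N_2 = 295 - 0.52N_1 into the first: N_1(1 - 0.743·0.52) = 363 - 0.743·295.
So N_1* = 144/0.614 = 234, and then N_2* = 295 - 0.52·234 = 173.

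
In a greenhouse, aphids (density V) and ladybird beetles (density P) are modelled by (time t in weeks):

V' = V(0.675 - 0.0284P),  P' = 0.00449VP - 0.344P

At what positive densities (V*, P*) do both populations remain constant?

Set dP/dt = 0 with P > 0: 0.00449V - 0.344 = 0, so V* = 0.344/0.00449 = 76.6.
Set dV/dt = 0 with V > 0: 0.675 - 0.0284P = 0, so P* = 0.675/0.0284 = 23.8.

V* ≈ 76.6, P* ≈ 23.8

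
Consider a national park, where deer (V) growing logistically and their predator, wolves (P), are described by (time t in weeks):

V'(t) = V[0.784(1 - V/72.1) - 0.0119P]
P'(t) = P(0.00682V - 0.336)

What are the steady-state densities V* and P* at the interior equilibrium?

V* ≈ 49.3, P* ≈ 20.9

From dP/dt = 0 with P > 0: 0.00682V* = 0.336, so V* = 49.3.
Substitute into dV/dt = 0: 0.784(1 - 49.3/72.1) = 0.0119P*.
The bracket is 0.317, giving P* = 0.248/0.0119 = 20.9.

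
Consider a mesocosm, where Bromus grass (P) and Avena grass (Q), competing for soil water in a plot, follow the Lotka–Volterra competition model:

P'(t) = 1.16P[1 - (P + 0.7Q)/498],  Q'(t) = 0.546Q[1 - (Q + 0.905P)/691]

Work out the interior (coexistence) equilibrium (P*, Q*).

Setting both brackets to zero gives the nullclines P + 0.7Q = 498 and 0.905P + Q = 691.
Substituting Q = 691 - 0.905P into the first: P(1 - 0.7·0.905) = 498 - 0.7·691.
So P* = 14.3/0.367 = 39, and then Q* = 691 - 0.905·39 = 656.

P* ≈ 39, Q* ≈ 656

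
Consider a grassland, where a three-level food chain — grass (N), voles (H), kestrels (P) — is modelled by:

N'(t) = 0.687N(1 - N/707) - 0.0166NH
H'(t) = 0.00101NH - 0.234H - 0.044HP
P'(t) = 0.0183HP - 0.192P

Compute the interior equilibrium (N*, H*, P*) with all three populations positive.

N* ≈ 528, H* ≈ 10.5, P* ≈ 6.8

From dP/dt = 0: 0.0183H* = 0.192, so H* = 10.5.
From dN/dt = 0: 0.687(1 - N*/707) = 0.0166·10.5, giving N* = 707·(1 - 0.254) = 528.
From dH/dt = 0: 0.00101·528 - 0.234 = 0.044P*, so P* = 0.299/0.044 = 6.8.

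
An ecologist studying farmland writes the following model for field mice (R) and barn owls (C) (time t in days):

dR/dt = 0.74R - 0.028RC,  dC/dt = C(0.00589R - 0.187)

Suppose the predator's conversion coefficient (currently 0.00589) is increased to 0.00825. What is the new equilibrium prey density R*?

R* ≈ 22.7

At the interior fixed point, setting dC/dt = 0 with C > 0 fixes R* = (predator death rate)/(RC coefficient) — independent of the other coefficients.
With the change, R* = 0.187/0.00825 = 22.7; it falls from 31.7.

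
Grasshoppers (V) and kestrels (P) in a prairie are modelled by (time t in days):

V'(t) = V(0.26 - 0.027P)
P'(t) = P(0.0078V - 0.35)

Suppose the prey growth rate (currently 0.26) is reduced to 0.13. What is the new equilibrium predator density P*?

At the interior fixed point, setting dV/dt = 0 with V > 0 fixes P* = (prey growth rate)/(VP coefficient) — independent of the other coefficients.
With the change, P* = 0.13/0.027 = 4.81; it falls from 9.63.

P* ≈ 4.81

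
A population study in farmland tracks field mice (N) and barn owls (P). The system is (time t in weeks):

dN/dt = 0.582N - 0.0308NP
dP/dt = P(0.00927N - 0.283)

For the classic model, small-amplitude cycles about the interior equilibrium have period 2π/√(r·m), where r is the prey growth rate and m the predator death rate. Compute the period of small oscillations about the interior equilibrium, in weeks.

T ≈ 15.5 weeks

Here r = 0.582 and m = 0.283, so r·m = 0.165.
ω = √0.165 = 0.406 per week, hence T = 2π/ω ≈ 15.5 weeks.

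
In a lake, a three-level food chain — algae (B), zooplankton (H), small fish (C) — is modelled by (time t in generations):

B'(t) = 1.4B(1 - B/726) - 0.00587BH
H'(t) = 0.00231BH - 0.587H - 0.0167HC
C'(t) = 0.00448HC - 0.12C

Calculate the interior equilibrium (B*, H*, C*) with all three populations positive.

B* ≈ 644, H* ≈ 26.8, C* ≈ 54

From dC/dt = 0: 0.00448H* = 0.12, so H* = 26.8.
From dB/dt = 0: 1.4(1 - B*/726) = 0.00587·26.8, giving B* = 726·(1 - 0.112) = 644.
From dH/dt = 0: 0.00231·644 - 0.587 = 0.0167C*, so C* = 0.902/0.0167 = 54.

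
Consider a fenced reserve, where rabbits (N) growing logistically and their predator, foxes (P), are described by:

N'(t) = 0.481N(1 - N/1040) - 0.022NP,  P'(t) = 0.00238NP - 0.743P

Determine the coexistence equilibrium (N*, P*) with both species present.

From dP/dt = 0 with P > 0: 0.00238N* = 0.743, so N* = 312.
Substitute into dN/dt = 0: 0.481(1 - 312/1040) = 0.022P*.
The bracket is 0.7, giving P* = 0.337/0.022 = 15.3.

N* ≈ 312, P* ≈ 15.3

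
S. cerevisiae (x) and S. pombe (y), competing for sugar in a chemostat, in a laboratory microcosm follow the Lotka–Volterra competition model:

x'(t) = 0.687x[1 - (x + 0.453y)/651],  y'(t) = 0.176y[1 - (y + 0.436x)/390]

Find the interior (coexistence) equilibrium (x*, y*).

Setting both brackets to zero gives the nullclines x + 0.453y = 651 and 0.436x + y = 390.
Substituting y = 390 - 0.436x into the first: x(1 - 0.453·0.436) = 651 - 0.453·390.
So x* = 474/0.802 = 591, and then y* = 390 - 0.436·591 = 132.

x* ≈ 591, y* ≈ 132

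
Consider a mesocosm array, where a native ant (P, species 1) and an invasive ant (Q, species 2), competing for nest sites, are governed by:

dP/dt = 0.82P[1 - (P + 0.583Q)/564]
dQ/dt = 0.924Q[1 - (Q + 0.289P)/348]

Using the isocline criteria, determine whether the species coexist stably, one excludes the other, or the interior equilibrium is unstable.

Compare the nullcline intercepts: K1/α12 = 564/0.583 = 967 > K2 = 348; K2/α21 = 348/0.289 = 1200 > K1 = 564.
Since both inequalities hold, each species can invade when rare, so the interior equilibrium is stable.

stable coexistence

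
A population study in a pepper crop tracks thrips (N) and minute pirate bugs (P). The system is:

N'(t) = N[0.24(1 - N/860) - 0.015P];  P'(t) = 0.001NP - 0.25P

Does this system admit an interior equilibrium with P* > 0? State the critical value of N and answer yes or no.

Threshold N = 250; K > 250, so yes, the predator persists.

The predator equation gives dP/dt > 0 only when N > 0.25/0.001 = 250.
Without the predator, N → K = 860. Since 860 > 250, the predator can invade and persist.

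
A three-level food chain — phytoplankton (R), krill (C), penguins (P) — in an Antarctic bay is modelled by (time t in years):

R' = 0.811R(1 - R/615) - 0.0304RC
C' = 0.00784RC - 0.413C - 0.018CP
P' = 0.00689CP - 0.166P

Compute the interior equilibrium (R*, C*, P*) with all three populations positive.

From dP/dt = 0: 0.00689C* = 0.166, so C* = 24.1.
From dR/dt = 0: 0.811(1 - R*/615) = 0.0304·24.1, giving R* = 615·(1 - 0.903) = 59.6.
From dC/dt = 0: 0.00784·59.6 - 0.413 = 0.018P*, so P* = 0.0542/0.018 = 3.01.

R* ≈ 59.6, C* ≈ 24.1, P* ≈ 3.01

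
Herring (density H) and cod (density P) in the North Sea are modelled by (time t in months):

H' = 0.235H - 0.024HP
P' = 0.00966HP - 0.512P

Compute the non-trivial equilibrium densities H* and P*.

Set dP/dt = 0 with P > 0: 0.00966H - 0.512 = 0, so H* = 0.512/0.00966 = 53.
Set dH/dt = 0 with H > 0: 0.235 - 0.024P = 0, so P* = 0.235/0.024 = 9.79.

H* ≈ 53, P* ≈ 9.79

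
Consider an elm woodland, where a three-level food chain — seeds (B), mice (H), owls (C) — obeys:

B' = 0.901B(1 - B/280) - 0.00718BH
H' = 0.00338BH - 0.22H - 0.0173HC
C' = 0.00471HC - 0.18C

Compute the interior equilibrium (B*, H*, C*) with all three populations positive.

From dC/dt = 0: 0.00471H* = 0.18, so H* = 38.2.
From dB/dt = 0: 0.901(1 - B*/280) = 0.00718·38.2, giving B* = 280·(1 - 0.305) = 195.
From dH/dt = 0: 0.00338·195 - 0.22 = 0.0173C*, so C* = 0.438/0.0173 = 25.3.

B* ≈ 195, H* ≈ 38.2, C* ≈ 25.3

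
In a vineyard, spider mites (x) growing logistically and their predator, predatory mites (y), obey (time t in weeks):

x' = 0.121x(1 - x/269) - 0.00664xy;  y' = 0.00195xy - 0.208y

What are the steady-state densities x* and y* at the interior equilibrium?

x* ≈ 107, y* ≈ 11

From dy/dt = 0 with y > 0: 0.00195x* = 0.208, so x* = 107.
Substitute into dx/dt = 0: 0.121(1 - 107/269) = 0.00664y*.
The bracket is 0.603, giving y* = 0.073/0.00664 = 11.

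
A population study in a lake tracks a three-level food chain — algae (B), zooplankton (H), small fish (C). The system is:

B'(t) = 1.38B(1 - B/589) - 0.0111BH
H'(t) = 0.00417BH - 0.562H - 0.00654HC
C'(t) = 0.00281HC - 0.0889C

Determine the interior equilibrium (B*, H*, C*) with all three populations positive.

B* ≈ 439, H* ≈ 31.6, C* ≈ 194

From dC/dt = 0: 0.00281H* = 0.0889, so H* = 31.6.
From dB/dt = 0: 1.38(1 - B*/589) = 0.0111·31.6, giving B* = 589·(1 - 0.254) = 439.
From dH/dt = 0: 0.00417·439 - 0.562 = 0.00654C*, so C* = 1.27/0.00654 = 194.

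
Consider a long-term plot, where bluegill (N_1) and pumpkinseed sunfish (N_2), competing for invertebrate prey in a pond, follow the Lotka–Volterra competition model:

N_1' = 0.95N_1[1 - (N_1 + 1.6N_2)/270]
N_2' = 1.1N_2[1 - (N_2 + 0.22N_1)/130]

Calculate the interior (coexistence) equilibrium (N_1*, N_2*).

Setting both brackets to zero gives the nullclines N_1 + 1.6N_2 = 270 and 0.22N_1 + N_2 = 130.
Substituting N_2 = 130 - 0.22N_1 into the first: N_1(1 - 1.6·0.22) = 270 - 1.6·130.
So N_1* = 62/0.648 = 95.7, and then N_2* = 130 - 0.22·95.7 = 109.

N_1* ≈ 95.7, N_2* ≈ 109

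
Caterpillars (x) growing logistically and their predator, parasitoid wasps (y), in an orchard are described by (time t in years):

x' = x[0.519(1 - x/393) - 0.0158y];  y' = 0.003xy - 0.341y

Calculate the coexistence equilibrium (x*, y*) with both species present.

x* ≈ 114, y* ≈ 23.3

From dy/dt = 0 with y > 0: 0.003x* = 0.341, so x* = 114.
Substitute into dx/dt = 0: 0.519(1 - 114/393) = 0.0158y*.
The bracket is 0.711, giving y* = 0.369/0.0158 = 23.3.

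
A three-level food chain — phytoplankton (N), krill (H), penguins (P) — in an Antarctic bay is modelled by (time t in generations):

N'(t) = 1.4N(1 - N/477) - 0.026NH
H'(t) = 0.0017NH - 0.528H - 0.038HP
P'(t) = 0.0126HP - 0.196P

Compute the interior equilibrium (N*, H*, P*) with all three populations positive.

From dP/dt = 0: 0.0126H* = 0.196, so H* = 15.6.
From dN/dt = 0: 1.4(1 - N*/477) = 0.026·15.6, giving N* = 477·(1 - 0.289) = 339.
From dH/dt = 0: 0.0017·339 - 0.528 = 0.038P*, so P* = 0.0486/0.038 = 1.28.

N* ≈ 339, H* ≈ 15.6, P* ≈ 1.28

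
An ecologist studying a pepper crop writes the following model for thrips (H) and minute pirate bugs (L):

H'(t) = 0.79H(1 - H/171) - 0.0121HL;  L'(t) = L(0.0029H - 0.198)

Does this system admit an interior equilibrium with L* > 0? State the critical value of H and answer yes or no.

The predator equation gives dL/dt > 0 only when H > 0.198/0.0029 = 68.3.
Without the predator, H → K = 171. Since 171 > 68.3, the predator can invade and persist.

Threshold H = 68.3; K > 68.3, so yes, the predator persists.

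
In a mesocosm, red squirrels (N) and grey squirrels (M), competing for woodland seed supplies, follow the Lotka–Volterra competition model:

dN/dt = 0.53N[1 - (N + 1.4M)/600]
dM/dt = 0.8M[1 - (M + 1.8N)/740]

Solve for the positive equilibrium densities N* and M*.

Setting both brackets to zero gives the nullclines N + 1.4M = 600 and 1.8N + M = 740.
Substituting M = 740 - 1.8N into the first: N(1 - 1.4·1.8) = 600 - 1.4·740.
So N* = -436/-1.52 = 287, and then M* = 740 - 1.8·287 = 224.

N* ≈ 287, M* ≈ 224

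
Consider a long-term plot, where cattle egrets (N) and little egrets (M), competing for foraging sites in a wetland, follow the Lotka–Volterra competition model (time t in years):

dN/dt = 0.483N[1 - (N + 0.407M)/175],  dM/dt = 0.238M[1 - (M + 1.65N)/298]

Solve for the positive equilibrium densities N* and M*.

Setting both brackets to zero gives the nullclines N + 0.407M = 175 and 1.65N + M = 298.
Substituting M = 298 - 1.65N into the first: N(1 - 0.407·1.65) = 175 - 0.407·298.
So N* = 53.7/0.328 = 164, and then M* = 298 - 1.65·164 = 28.2.

N* ≈ 164, M* ≈ 28.2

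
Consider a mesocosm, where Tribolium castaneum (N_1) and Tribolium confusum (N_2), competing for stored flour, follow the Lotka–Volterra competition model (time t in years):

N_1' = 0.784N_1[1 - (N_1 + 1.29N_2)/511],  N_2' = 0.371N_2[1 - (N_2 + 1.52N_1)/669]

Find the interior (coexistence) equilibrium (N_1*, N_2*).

N_1* ≈ 366, N_2* ≈ 112

Setting both brackets to zero gives the nullclines N_1 + 1.29N_2 = 511 and 1.52N_1 + N_2 = 669.
Substituting N_2 = 669 - 1.52N_1 into the first: N_1(1 - 1.29·1.52) = 511 - 1.29·669.
So N_1* = -352/-0.961 = 366, and then N_2* = 669 - 1.52·366 = 112.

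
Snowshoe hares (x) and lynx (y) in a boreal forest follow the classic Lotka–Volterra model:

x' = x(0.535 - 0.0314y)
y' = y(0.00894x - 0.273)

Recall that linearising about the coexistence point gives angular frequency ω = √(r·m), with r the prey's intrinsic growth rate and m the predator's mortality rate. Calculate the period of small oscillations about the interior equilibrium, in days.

T ≈ 16.4 days

Here r = 0.535 and m = 0.273, so r·m = 0.146.
ω = √0.146 = 0.382 per day, hence T = 2π/ω ≈ 16.4 days.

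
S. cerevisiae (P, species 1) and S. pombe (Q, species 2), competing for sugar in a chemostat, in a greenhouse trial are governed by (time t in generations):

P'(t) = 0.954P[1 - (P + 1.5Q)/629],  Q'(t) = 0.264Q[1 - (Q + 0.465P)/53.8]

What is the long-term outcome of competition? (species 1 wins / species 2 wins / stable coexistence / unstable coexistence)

species 1 excludes species 2

Compare the nullcline intercepts: K1/α12 = 629/1.5 = 419 > K2 = 53.8; K2/α21 = 53.8/0.465 = 116 < K1 = 629.
Since the inequalities point opposite ways, species 1 can invade but species 2 cannot.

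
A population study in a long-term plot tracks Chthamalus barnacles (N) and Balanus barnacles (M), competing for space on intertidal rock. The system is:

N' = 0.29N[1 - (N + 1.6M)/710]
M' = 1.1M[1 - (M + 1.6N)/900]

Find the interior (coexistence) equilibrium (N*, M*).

Setting both brackets to zero gives the nullclines N + 1.6M = 710 and 1.6N + M = 900.
Substituting M = 900 - 1.6N into the first: N(1 - 1.6·1.6) = 710 - 1.6·900.
So N* = -730/-1.56 = 468, and then M* = 900 - 1.6·468 = 151.

N* ≈ 468, M* ≈ 151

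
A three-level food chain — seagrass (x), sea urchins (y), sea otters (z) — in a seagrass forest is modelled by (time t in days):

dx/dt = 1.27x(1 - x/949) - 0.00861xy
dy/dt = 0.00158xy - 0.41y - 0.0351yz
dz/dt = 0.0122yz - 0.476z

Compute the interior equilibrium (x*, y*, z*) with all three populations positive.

From dz/dt = 0: 0.0122y* = 0.476, so y* = 39.
From dx/dt = 0: 1.27(1 - x*/949) = 0.00861·39, giving x* = 949·(1 - 0.265) = 698.
From dy/dt = 0: 0.00158·698 - 0.41 = 0.0351z*, so z* = 0.693/0.0351 = 19.7.

x* ≈ 698, y* ≈ 39, z* ≈ 19.7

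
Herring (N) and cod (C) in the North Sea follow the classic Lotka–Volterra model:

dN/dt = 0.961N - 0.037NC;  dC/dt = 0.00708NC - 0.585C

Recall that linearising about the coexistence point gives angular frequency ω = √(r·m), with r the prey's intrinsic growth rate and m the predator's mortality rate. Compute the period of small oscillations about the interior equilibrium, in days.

Here r = 0.961 and m = 0.585, so r·m = 0.562.
ω = √0.562 = 0.75 per day, hence T = 2π/ω ≈ 8.38 days.

T ≈ 8.38 days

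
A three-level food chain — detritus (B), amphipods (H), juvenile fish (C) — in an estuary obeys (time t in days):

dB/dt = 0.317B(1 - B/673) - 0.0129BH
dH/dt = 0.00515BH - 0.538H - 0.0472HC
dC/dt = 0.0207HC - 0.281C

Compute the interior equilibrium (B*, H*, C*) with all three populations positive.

From dC/dt = 0: 0.0207H* = 0.281, so H* = 13.6.
From dB/dt = 0: 0.317(1 - B*/673) = 0.0129·13.6, giving B* = 673·(1 - 0.552) = 301.
From dH/dt = 0: 0.00515·301 - 0.538 = 0.0472C*, so C* = 1.01/0.0472 = 21.5.

B* ≈ 301, H* ≈ 13.6, C* ≈ 21.5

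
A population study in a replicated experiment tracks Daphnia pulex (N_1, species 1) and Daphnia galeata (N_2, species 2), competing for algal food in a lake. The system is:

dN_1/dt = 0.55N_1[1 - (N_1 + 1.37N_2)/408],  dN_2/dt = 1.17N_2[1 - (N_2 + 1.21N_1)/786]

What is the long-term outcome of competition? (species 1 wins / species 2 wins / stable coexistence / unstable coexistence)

species 2 excludes species 1

Compare the nullcline intercepts: K1/α12 = 408/1.37 = 298 < K2 = 786; K2/α21 = 786/1.21 = 650 > K1 = 408.
Since the inequalities point opposite ways, species 2 can invade but species 1 cannot.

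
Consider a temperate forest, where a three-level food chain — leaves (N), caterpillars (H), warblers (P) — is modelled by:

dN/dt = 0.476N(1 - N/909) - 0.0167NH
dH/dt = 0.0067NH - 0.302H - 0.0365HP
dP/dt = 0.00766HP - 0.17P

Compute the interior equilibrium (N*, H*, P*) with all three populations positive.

N* ≈ 201, H* ≈ 22.2, P* ≈ 28.7

From dP/dt = 0: 0.00766H* = 0.17, so H* = 22.2.
From dN/dt = 0: 0.476(1 - N*/909) = 0.0167·22.2, giving N* = 909·(1 - 0.779) = 201.
From dH/dt = 0: 0.0067·201 - 0.302 = 0.0365P*, so P* = 1.05/0.0365 = 28.7.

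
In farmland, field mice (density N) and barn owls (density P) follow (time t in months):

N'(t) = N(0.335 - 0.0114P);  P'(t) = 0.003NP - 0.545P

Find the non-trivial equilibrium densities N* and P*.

N* ≈ 182, P* ≈ 29.4

Set dP/dt = 0 with P > 0: 0.003N - 0.545 = 0, so N* = 0.545/0.003 = 182.
Set dN/dt = 0 with N > 0: 0.335 - 0.0114P = 0, so P* = 0.335/0.0114 = 29.4.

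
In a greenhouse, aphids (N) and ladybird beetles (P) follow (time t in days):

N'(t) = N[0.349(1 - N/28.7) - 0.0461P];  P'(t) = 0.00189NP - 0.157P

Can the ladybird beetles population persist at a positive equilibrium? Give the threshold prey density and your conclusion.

Threshold N = 83.1; K < 83.1, so no, the predator goes extinct.

The predator equation gives dP/dt > 0 only when N > 0.157/0.00189 = 83.1.
Without the predator, N → K = 28.7. Since 28.7 < 83.1, the predator cannot invade.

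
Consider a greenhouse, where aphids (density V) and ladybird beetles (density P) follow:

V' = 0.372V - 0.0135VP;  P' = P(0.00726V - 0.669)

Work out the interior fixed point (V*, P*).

Set dP/dt = 0 with P > 0: 0.00726V - 0.669 = 0, so V* = 0.669/0.00726 = 92.1.
Set dV/dt = 0 with V > 0: 0.372 - 0.0135P = 0, so P* = 0.372/0.0135 = 27.6.

V* ≈ 92.1, P* ≈ 27.6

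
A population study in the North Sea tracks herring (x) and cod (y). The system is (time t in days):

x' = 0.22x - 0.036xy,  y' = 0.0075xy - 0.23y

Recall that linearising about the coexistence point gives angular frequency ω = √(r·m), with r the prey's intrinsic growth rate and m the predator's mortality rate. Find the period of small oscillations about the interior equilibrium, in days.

Here r = 0.22 and m = 0.23, so r·m = 0.0506.
ω = √0.0506 = 0.225 per day, hence T = 2π/ω ≈ 27.9 days.

T ≈ 27.9 days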